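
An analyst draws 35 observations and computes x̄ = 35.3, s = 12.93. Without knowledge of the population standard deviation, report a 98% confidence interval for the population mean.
(29.97, 40.63)

t-interval (σ unknown):
df = n - 1 = 34
t* = 2.441 for 98% confidence

Margin of error = t* · s/√n = 2.441 · 12.93/√35 = 5.33

CI: (29.97, 40.63)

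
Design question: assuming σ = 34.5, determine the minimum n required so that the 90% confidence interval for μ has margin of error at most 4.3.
n ≥ 175

For margin E ≤ 4.3:
n ≥ (z* · σ / E)²
n ≥ (1.645 · 34.5 / 4.3)²
n ≥ 174.19

Minimum n = 175 (rounding up)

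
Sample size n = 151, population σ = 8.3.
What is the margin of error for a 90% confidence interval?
Margin of error = 1.11

Margin of error = z* · σ/√n
= 1.645 · 8.3/√151
= 1.645 · 8.3/12.2882
= 1.11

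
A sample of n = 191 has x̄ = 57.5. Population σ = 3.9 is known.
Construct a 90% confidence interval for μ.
(57.04, 57.96)

z-interval (σ known):
z* = 1.645 for 90% confidence

Margin of error = z* · σ/√n = 1.645 · 3.9/√191 = 0.46

CI: (57.5 - 0.46, 57.5 + 0.46) = (57.04, 57.96)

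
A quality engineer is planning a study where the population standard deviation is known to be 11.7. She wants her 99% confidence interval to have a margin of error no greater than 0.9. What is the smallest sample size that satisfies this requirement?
n ≥ 1122

For margin E ≤ 0.9:
n ≥ (z* · σ / E)²
n ≥ (2.576 · 11.7 / 0.9)²
n ≥ 1121.45

Minimum n = 1122 (rounding up)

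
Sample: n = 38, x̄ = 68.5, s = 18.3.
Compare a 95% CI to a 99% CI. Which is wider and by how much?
99% CI is wider by 4.09

df = 37
95% CI: t* = 2.026, (62.49, 74.51), width = 2 · t* · s/√n = 12.03
99% CI: t* = 2.715, (60.44, 76.56), width = 2 · t* · s/√n = 16.12

The 99% CI is wider by 16.12 - 12.03 = 4.09.
Higher confidence requires a wider interval.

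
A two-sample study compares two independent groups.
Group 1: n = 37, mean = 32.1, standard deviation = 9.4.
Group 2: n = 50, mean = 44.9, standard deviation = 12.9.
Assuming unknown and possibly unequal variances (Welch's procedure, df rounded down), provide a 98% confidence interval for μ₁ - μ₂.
(-18.47, -7.13)

Difference: x̄₁ - x̄₂ = -12.80
SE = √(s₁²/n₁ + s₂²/n₂) = √(9.4²/37 + 12.9²/50) = 2.3909
df = 84.99 → 84 (Welch–Satterthwaite, rounded down)
t* = 2.372

CI: -12.80 ± 2.372 · 2.3909 = -12.80 ± 5.67 = (-18.47, -7.13)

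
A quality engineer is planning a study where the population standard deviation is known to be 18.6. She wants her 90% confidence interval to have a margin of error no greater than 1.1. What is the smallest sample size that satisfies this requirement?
n ≥ 774

For margin E ≤ 1.1:
n ≥ (z* · σ / E)²
n ≥ (1.645 · 18.6 / 1.1)²
n ≥ 773.70

Minimum n = 774 (rounding up)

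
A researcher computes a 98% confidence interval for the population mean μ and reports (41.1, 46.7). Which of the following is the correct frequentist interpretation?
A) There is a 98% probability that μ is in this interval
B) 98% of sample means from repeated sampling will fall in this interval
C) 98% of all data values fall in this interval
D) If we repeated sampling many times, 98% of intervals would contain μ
D

A) Wrong — μ is fixed; the randomness lives in the interval, not in μ.
B) Wrong — coverage applies to intervals containing μ, not to future x̄ values.
C) Wrong — a CI is about the parameter μ, not individual data values.
D) Correct — this is the frequentist long-run coverage interpretation.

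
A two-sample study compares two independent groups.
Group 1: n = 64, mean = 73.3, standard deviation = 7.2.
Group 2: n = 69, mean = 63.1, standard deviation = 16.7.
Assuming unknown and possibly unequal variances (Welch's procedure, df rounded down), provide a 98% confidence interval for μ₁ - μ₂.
(4.99, 15.41)

Difference: x̄₁ - x̄₂ = 10.20
SE = √(s₁²/n₁ + s₂²/n₂) = √(7.2²/64 + 16.7²/69) = 2.2027
df = 93.91 → 93 (Welch–Satterthwaite, rounded down)
t* = 2.367

CI: 10.20 ± 2.367 · 2.2027 = 10.20 ± 5.21 = (4.99, 15.41)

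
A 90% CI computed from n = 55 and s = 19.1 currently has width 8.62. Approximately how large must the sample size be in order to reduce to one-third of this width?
n ≈ 495

CI width ∝ 1/√n
To reduce width by factor 3, need √n to grow by 3 → need 3² = 9 times as many samples.

Current: n = 55, width = 8.62
New: n = 495, width ≈ 2.83

Width reduced by factor of 8.62/2.83 = 3.05.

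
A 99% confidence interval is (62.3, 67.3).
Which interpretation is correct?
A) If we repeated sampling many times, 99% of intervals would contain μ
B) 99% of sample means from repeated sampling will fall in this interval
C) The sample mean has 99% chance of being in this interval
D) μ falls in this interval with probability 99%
A

A) Correct — this is the frequentist long-run coverage interpretation.
B) Wrong — coverage applies to intervals containing μ, not to future x̄ values.
C) Wrong — x̄ is observed and sits in the interval by construction.
D) Wrong — μ is fixed; the randomness lives in the interval, not in μ.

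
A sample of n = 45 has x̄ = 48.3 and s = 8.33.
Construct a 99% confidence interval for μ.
(44.96, 51.64)

t-interval (σ unknown):
df = n - 1 = 44
t* = 2.692 for 99% confidence

Margin of error = t* · s/√n = 2.692 · 8.33/√45 = 3.34

CI: (44.96, 51.64)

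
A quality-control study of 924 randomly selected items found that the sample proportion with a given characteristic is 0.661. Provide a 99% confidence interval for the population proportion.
(0.621, 0.701)

Proportion CI:
SE = √(p̂(1-p̂)/n) = √(0.661 · 0.339 / 924) = 0.01557

z* = 2.576
Margin = z* · SE = 2.576 · 0.01557 = 0.0401

CI: 0.661 ± 0.0401 = (0.621, 0.701)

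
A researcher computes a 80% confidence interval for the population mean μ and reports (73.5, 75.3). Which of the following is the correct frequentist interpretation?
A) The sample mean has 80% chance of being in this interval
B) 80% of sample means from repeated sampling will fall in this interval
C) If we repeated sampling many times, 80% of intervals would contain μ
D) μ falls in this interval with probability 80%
C

A) Wrong — x̄ is observed and sits in the interval by construction.
B) Wrong — coverage applies to intervals containing μ, not to future x̄ values.
C) Correct — this is the frequentist long-run coverage interpretation.
D) Wrong — μ is fixed; the randomness lives in the interval, not in μ.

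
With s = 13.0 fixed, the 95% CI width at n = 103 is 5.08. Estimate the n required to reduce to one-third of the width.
n ≈ 927

CI width ∝ 1/√n
To reduce width by factor 3, need √n to grow by 3 → need 3² = 9 times as many samples.

Current: n = 103, width = 5.08
New: n = 927, width ≈ 1.68

Width reduced by factor of 5.08/1.68 = 3.02.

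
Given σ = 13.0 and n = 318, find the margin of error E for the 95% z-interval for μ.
Margin of error = 1.43

Margin of error = z* · σ/√n
= 1.960 · 13.0/√318
= 1.960 · 13.0/17.8326
= 1.43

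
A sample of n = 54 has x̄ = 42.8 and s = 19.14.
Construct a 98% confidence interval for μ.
(36.55, 49.05)

t-interval (σ unknown):
df = n - 1 = 53
t* = 2.399 for 98% confidence

Margin of error = t* · s/√n = 2.399 · 19.14/√54 = 6.25

CI: (36.55, 49.05)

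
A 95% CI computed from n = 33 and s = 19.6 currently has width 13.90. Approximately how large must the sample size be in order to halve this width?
n ≈ 132

CI width ∝ 1/√n
To reduce width by factor 2, need √n to grow by 2 → need 2² = 4 times as many samples.

Current: n = 33, width = 13.90
New: n = 132, width ≈ 6.75

Width reduced by factor of 13.90/6.75 = 2.06.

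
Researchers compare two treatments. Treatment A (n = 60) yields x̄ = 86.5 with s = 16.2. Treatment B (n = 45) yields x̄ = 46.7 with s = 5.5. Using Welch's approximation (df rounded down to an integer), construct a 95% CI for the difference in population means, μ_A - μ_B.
(35.33, 44.27)

Difference: x̄₁ - x̄₂ = 39.80
SE = √(s₁²/n₁ + s₂²/n₂) = √(16.2²/60 + 5.5²/45) = 2.2464
df = 76.12 → 76 (Welch–Satterthwaite, rounded down)
t* = 1.992

CI: 39.80 ± 1.992 · 2.2464 = 39.80 ± 4.47 = (35.33, 44.27)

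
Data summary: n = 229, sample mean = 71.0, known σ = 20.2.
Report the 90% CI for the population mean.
(68.80, 73.20)

z-interval (σ known):
z* = 1.645 for 90% confidence

Margin of error = z* · σ/√n = 1.645 · 20.2/√229 = 2.20

CI: (71.0 - 2.20, 71.0 + 2.20) = (68.80, 73.20)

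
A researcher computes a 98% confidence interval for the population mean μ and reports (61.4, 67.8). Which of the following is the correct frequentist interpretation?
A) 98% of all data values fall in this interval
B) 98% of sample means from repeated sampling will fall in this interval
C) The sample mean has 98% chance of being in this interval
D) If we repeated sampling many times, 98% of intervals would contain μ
D

A) Wrong — a CI is about the parameter μ, not individual data values.
B) Wrong — coverage applies to intervals containing μ, not to future x̄ values.
C) Wrong — x̄ is observed and sits in the interval by construction.
D) Correct — this is the frequentist long-run coverage interpretation.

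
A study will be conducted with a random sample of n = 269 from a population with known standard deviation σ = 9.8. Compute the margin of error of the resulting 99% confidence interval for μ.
Margin of error = 1.54

Margin of error = z* · σ/√n
= 2.576 · 9.8/√269
= 2.576 · 9.8/16.4012
= 1.54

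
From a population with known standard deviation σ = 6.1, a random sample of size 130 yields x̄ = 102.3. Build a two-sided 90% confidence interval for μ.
(101.42, 103.18)

z-interval (σ known):
z* = 1.645 for 90% confidence

Margin of error = z* · σ/√n = 1.645 · 6.1/√130 = 0.88

CI: (102.3 - 0.88, 102.3 + 0.88) = (101.42, 103.18)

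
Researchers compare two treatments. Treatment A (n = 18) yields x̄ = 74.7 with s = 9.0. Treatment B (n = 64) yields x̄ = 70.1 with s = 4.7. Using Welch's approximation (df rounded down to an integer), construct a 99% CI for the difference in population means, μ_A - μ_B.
(-1.70, 10.90)

Difference: x̄₁ - x̄₂ = 4.60
SE = √(s₁²/n₁ + s₂²/n₂) = √(9.0²/18 + 4.7²/64) = 2.2012
df = 19.68 → 19 (Welch–Satterthwaite, rounded down)
t* = 2.861

CI: 4.60 ± 2.861 · 2.2012 = 4.60 ± 6.30 = (-1.70, 10.90)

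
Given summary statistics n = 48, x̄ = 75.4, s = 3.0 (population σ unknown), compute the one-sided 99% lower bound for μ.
μ ≥ 74.36

Lower bound (one-sided):
t* = 2.408 (one-sided for 99%)
Lower bound = x̄ - t* · s/√n = 75.4 - 2.408 · 3.0/√48 = 74.36

We are 99% confident that μ ≥ 74.36.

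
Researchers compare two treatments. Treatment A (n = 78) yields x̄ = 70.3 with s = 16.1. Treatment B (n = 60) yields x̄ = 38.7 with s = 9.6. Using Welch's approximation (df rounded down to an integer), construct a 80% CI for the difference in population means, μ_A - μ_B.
(28.76, 34.44)

Difference: x̄₁ - x̄₂ = 31.60
SE = √(s₁²/n₁ + s₂²/n₂) = √(16.1²/78 + 9.6²/60) = 2.2044
df = 128.74 → 128 (Welch–Satterthwaite, rounded down)
t* = 1.288

CI: 31.60 ± 1.288 · 2.2044 = 31.60 ± 2.84 = (28.76, 34.44)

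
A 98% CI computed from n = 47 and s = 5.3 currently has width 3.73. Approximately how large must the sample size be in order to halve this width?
n ≈ 188

CI width ∝ 1/√n
To reduce width by factor 2, need √n to grow by 2 → need 2² = 4 times as many samples.

Current: n = 47, width = 3.73
New: n = 188, width ≈ 1.81

Width reduced by factor of 3.73/1.81 = 2.06.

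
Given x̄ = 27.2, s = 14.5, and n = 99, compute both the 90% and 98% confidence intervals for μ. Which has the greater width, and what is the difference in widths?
98% CI is wider by 2.05

df = 98
90% CI: t* = 1.661, (24.78, 29.62), width = 2 · t* · s/√n = 4.84
98% CI: t* = 2.365, (23.75, 30.65), width = 2 · t* · s/√n = 6.89

The 98% CI is wider by 6.89 - 4.84 = 2.05.
Higher confidence requires a wider interval.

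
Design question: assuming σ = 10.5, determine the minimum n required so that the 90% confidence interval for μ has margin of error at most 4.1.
n ≥ 18

For margin E ≤ 4.1:
n ≥ (z* · σ / E)²
n ≥ (1.645 · 10.5 / 4.1)²
n ≥ 17.75

Minimum n = 18 (rounding up)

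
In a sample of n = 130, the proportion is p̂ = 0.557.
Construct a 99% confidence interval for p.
(0.445, 0.669)

Proportion CI:
SE = √(p̂(1-p̂)/n) = √(0.557 · 0.443 / 130) = 0.04357

z* = 2.576
Margin = z* · SE = 2.576 · 0.04357 = 0.1122

CI: 0.557 ± 0.1122 = (0.445, 0.669)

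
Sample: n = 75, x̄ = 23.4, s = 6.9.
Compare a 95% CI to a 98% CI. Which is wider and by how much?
98% CI is wider by 0.61

df = 74
95% CI: t* = 1.993, (21.81, 24.99), width = 2 · t* · s/√n = 3.18
98% CI: t* = 2.378, (21.51, 25.29), width = 2 · t* · s/√n = 3.79

The 98% CI is wider by 3.79 - 3.18 = 0.61.
Higher confidence requires a wider interval.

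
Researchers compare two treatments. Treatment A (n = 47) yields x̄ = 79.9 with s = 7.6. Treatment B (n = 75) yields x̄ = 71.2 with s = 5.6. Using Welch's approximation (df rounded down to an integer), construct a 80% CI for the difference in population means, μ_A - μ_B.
(7.04, 10.36)

Difference: x̄₁ - x̄₂ = 8.70
SE = √(s₁²/n₁ + s₂²/n₂) = √(7.6²/47 + 5.6²/75) = 1.2834
df = 77.08 → 77 (Welch–Satterthwaite, rounded down)
t* = 1.293

CI: 8.70 ± 1.293 · 1.2834 = 8.70 ± 1.66 = (7.04, 10.36)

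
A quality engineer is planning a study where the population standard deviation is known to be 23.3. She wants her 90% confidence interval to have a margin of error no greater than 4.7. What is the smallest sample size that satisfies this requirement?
n ≥ 67

For margin E ≤ 4.7:
n ≥ (z* · σ / E)²
n ≥ (1.645 · 23.3 / 4.7)²
n ≥ 66.50

Minimum n = 67 (rounding up)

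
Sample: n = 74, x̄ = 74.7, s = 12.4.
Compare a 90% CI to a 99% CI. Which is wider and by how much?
99% CI is wider by 2.83

df = 73
90% CI: t* = 1.666, (72.30, 77.10), width = 2 · t* · s/√n = 4.80
99% CI: t* = 2.645, (70.89, 78.51), width = 2 · t* · s/√n = 7.63

The 99% CI is wider by 7.63 - 4.80 = 2.83.
Higher confidence requires a wider interval.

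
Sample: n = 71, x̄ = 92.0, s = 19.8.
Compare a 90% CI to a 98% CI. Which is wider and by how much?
98% CI is wider by 3.36

df = 70
90% CI: t* = 1.667, (88.08, 95.92), width = 2 · t* · s/√n = 7.83
98% CI: t* = 2.381, (86.41, 97.59), width = 2 · t* · s/√n = 11.19

The 98% CI is wider by 11.19 - 7.83 = 3.36.
Higher confidence requires a wider interval.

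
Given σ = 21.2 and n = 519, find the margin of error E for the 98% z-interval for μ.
Margin of error = 2.16

Margin of error = z* · σ/√n
= 2.326 · 21.2/√519
= 2.326 · 21.2/22.7816
= 2.16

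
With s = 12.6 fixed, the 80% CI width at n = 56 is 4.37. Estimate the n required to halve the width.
n ≈ 224

CI width ∝ 1/√n
To reduce width by factor 2, need √n to grow by 2 → need 2² = 4 times as many samples.

Current: n = 56, width = 4.37
New: n = 224, width ≈ 2.16

Width reduced by factor of 4.37/2.16 = 2.02.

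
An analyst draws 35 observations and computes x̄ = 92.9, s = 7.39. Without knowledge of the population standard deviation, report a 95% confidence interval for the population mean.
(90.36, 95.44)

t-interval (σ unknown):
df = n - 1 = 34
t* = 2.032 for 95% confidence

Margin of error = t* · s/√n = 2.032 · 7.39/√35 = 2.54

CI: (90.36, 95.44)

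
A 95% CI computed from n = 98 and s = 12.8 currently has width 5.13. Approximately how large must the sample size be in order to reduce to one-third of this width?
n ≈ 882

CI width ∝ 1/√n
To reduce width by factor 3, need √n to grow by 3 → need 3² = 9 times as many samples.

Current: n = 98, width = 5.13
New: n = 882, width ≈ 1.69

Width reduced by factor of 5.13/1.69 = 3.04.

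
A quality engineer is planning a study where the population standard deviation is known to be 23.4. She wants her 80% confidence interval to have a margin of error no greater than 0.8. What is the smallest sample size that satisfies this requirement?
n ≥ 1407

For margin E ≤ 0.8:
n ≥ (z* · σ / E)²
n ≥ (1.282 · 23.4 / 0.8)²
n ≥ 1406.14

Minimum n = 1407 (rounding up)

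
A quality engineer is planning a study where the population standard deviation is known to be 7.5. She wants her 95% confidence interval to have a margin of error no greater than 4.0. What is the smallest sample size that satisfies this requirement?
n ≥ 14

For margin E ≤ 4.0:
n ≥ (z* · σ / E)²
n ≥ (1.960 · 7.5 / 4.0)²
n ≥ 13.51

Minimum n = 14 (rounding up)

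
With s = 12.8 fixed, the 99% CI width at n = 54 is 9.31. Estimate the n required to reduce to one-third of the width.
n ≈ 486

CI width ∝ 1/√n
To reduce width by factor 3, need √n to grow by 3 → need 3² = 9 times as many samples.

Current: n = 54, width = 9.31
New: n = 486, width ≈ 3.00

Width reduced by factor of 9.31/3.00 = 3.10.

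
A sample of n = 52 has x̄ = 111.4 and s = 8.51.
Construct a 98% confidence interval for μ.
(108.57, 114.23)

t-interval (σ unknown):
df = n - 1 = 51
t* = 2.402 for 98% confidence

Margin of error = t* · s/√n = 2.402 · 8.51/√52 = 2.83

CI: (108.57, 114.23)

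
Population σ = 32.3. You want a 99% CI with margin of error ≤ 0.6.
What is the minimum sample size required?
n ≥ 19231

For margin E ≤ 0.6:
n ≥ (z* · σ / E)²
n ≥ (2.576 · 32.3 / 0.6)²
n ≥ 19230.66

Minimum n = 19231 (rounding up)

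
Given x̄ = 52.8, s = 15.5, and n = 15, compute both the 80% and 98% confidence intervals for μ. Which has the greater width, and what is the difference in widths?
98% CI is wider by 10.23

df = 14
80% CI: t* = 1.345, (47.42, 58.18), width = 2 · t* · s/√n = 10.77
98% CI: t* = 2.624, (42.30, 63.30), width = 2 · t* · s/√n = 21.00

The 98% CI is wider by 21.00 - 10.77 = 10.23.
Higher confidence requires a wider interval.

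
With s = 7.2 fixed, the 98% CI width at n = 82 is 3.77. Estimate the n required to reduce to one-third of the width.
n ≈ 738

CI width ∝ 1/√n
To reduce width by factor 3, need √n to grow by 3 → need 3² = 9 times as many samples.

Current: n = 82, width = 3.77
New: n = 738, width ≈ 1.24

Width reduced by factor of 3.77/1.24 = 3.04.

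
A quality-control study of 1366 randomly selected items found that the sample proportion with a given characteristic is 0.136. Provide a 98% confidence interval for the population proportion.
(0.114, 0.158)

Proportion CI:
SE = √(p̂(1-p̂)/n) = √(0.136 · 0.864 / 1366) = 0.00927

z* = 2.326
Margin = z* · SE = 2.326 · 0.00927 = 0.0216

CI: 0.136 ± 0.0216 = (0.114, 0.158)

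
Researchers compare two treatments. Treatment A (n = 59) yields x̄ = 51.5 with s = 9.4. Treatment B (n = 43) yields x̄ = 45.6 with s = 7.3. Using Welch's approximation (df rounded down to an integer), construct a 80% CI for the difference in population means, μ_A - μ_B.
(3.77, 8.03)

Difference: x̄₁ - x̄₂ = 5.90
SE = √(s₁²/n₁ + s₂²/n₂) = √(9.4²/59 + 7.3²/43) = 1.6544
df = 99.56 → 99 (Welch–Satterthwaite, rounded down)
t* = 1.290

CI: 5.90 ± 1.290 · 1.6544 = 5.90 ± 2.13 = (3.77, 8.03)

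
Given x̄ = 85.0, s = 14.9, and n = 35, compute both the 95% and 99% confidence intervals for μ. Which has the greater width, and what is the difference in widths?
99% CI is wider by 3.50

df = 34
95% CI: t* = 2.032, (79.88, 90.12), width = 2 · t* · s/√n = 10.24
99% CI: t* = 2.728, (78.13, 91.87), width = 2 · t* · s/√n = 13.74

The 99% CI is wider by 13.74 - 10.24 = 3.50.
Higher confidence requires a wider interval.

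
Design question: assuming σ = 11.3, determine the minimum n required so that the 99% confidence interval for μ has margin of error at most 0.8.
n ≥ 1324

For margin E ≤ 0.8:
n ≥ (z* · σ / E)²
n ≥ (2.576 · 11.3 / 0.8)²
n ≥ 1323.94

Minimum n = 1324 (rounding up)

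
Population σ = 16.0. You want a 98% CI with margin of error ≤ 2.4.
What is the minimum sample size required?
n ≥ 241

For margin E ≤ 2.4:
n ≥ (z* · σ / E)²
n ≥ (2.326 · 16.0 / 2.4)²
n ≥ 240.46

Minimum n = 241 (rounding up)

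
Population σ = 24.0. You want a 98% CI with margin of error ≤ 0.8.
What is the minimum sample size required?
n ≥ 4870

For margin E ≤ 0.8:
n ≥ (z* · σ / E)²
n ≥ (2.326 · 24.0 / 0.8)²
n ≥ 4869.25

Minimum n = 4870 (rounding up)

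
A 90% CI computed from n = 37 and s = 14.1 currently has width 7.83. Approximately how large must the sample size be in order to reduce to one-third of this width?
n ≈ 333

CI width ∝ 1/√n
To reduce width by factor 3, need √n to grow by 3 → need 3² = 9 times as many samples.

Current: n = 37, width = 7.83
New: n = 333, width ≈ 2.55

Width reduced by factor of 7.83/2.55 = 3.07.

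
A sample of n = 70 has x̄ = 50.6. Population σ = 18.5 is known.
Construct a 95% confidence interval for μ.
(46.27, 54.93)

z-interval (σ known):
z* = 1.960 for 95% confidence

Margin of error = z* · σ/√n = 1.960 · 18.5/√70 = 4.33

CI: (50.6 - 4.33, 50.6 + 4.33) = (46.27, 54.93)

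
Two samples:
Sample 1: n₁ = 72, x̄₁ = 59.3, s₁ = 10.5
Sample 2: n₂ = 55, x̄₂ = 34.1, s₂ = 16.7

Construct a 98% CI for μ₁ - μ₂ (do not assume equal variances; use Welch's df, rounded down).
(19.11, 31.29)

Difference: x̄₁ - x̄₂ = 25.20
SE = √(s₁²/n₁ + s₂²/n₂) = √(10.5²/72 + 16.7²/55) = 2.5694
df = 85.60 → 85 (Welch–Satterthwaite, rounded down)
t* = 2.371

CI: 25.20 ± 2.371 · 2.5694 = 25.20 ± 6.09 = (19.11, 31.29)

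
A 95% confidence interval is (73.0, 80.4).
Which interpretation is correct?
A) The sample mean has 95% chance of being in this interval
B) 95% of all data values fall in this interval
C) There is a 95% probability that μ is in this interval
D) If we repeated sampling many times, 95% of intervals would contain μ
D

A) Wrong — x̄ is observed and sits in the interval by construction.
B) Wrong — a CI is about the parameter μ, not individual data values.
C) Wrong — μ is fixed; the randomness lives in the interval, not in μ.
D) Correct — this is the frequentist long-run coverage interpretation.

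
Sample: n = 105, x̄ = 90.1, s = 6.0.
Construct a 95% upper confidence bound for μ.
μ ≤ 91.07

Upper bound (one-sided):
t* = 1.660 (one-sided for 95%)
Upper bound = x̄ + t* · s/√n = 90.1 + 1.660 · 6.0/√105 = 91.07

We are 95% confident that μ ≤ 91.07.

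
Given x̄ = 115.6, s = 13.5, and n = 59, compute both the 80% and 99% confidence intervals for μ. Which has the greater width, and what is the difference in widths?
99% CI is wider by 4.80

df = 58
80% CI: t* = 1.296, (113.32, 117.88), width = 2 · t* · s/√n = 4.56
99% CI: t* = 2.663, (110.92, 120.28), width = 2 · t* · s/√n = 9.36

The 99% CI is wider by 9.36 - 4.56 = 4.80.
Higher confidence requires a wider interval.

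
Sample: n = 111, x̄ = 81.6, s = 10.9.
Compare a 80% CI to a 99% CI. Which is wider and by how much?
99% CI is wider by 2.75

df = 110
80% CI: t* = 1.289, (80.27, 82.93), width = 2 · t* · s/√n = 2.67
99% CI: t* = 2.621, (78.89, 84.31), width = 2 · t* · s/√n = 5.42

The 99% CI is wider by 5.42 - 2.67 = 2.75.
Higher confidence requires a wider interval.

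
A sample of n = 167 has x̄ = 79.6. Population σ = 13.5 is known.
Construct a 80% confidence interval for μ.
(78.26, 80.94)

z-interval (σ known):
z* = 1.282 for 80% confidence

Margin of error = z* · σ/√n = 1.282 · 13.5/√167 = 1.34

CI: (79.6 - 1.34, 79.6 + 1.34) = (78.26, 80.94)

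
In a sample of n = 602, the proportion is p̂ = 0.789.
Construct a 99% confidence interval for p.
(0.746, 0.832)

Proportion CI:
SE = √(p̂(1-p̂)/n) = √(0.789 · 0.211 / 602) = 0.01663

z* = 2.576
Margin = z* · SE = 2.576 · 0.01663 = 0.0428

CI: 0.789 ± 0.0428 = (0.746, 0.832)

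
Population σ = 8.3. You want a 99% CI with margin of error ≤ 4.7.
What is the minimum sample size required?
n ≥ 21

For margin E ≤ 4.7:
n ≥ (z* · σ / E)²
n ≥ (2.576 · 8.3 / 4.7)²
n ≥ 20.69

Minimum n = 21 (rounding up)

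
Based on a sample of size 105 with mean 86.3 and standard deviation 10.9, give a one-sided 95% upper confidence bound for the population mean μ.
μ ≤ 88.07

Upper bound (one-sided):
t* = 1.660 (one-sided for 95%)
Upper bound = x̄ + t* · s/√n = 86.3 + 1.660 · 10.9/√105 = 88.07

We are 95% confident that μ ≤ 88.07.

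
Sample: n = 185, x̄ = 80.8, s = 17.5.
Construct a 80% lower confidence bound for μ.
μ ≥ 79.71

Lower bound (one-sided):
t* = 0.844 (one-sided for 80%)
Lower bound = x̄ - t* · s/√n = 80.8 - 0.844 · 17.5/√185 = 79.71

We are 80% confident that μ ≥ 79.71.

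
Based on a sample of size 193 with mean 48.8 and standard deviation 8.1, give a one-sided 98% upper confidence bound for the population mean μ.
μ ≤ 50.01

Upper bound (one-sided):
t* = 2.068 (one-sided for 98%)
Upper bound = x̄ + t* · s/√n = 48.8 + 2.068 · 8.1/√193 = 50.01

We are 98% confident that μ ≤ 50.01.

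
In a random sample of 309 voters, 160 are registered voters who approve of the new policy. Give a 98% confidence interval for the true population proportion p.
(0.452, 0.584)

Proportion CI:
p̂ = 160/309 = 0.51780
SE = √(p̂(1-p̂)/n) = √(0.51780 · 0.48220 / 309) = 0.02843

z* = 2.326
Margin = z* · SE = 2.326 · 0.02843 = 0.0661

CI: 0.51780 ± 0.0661 = (0.452, 0.584)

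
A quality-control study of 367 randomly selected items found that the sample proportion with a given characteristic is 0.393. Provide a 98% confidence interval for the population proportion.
(0.334, 0.452)

Proportion CI:
SE = √(p̂(1-p̂)/n) = √(0.393 · 0.607 / 367) = 0.02550

z* = 2.326
Margin = z* · SE = 2.326 · 0.02550 = 0.0593

CI: 0.393 ± 0.0593 = (0.334, 0.452)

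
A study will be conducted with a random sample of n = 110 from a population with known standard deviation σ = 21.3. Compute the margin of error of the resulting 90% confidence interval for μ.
Margin of error = 3.34

Margin of error = z* · σ/√n
= 1.645 · 21.3/√110
= 1.645 · 21.3/10.4881
= 3.34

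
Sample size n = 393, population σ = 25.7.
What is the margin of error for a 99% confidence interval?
Margin of error = 3.34

Margin of error = z* · σ/√n
= 2.576 · 25.7/√393
= 2.576 · 25.7/19.8242
= 3.34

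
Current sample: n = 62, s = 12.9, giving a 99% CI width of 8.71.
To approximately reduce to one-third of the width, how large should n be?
n ≈ 558

CI width ∝ 1/√n
To reduce width by factor 3, need √n to grow by 3 → need 3² = 9 times as many samples.

Current: n = 62, width = 8.71
New: n = 558, width ≈ 2.82

Width reduced by factor of 8.71/2.82 = 3.09.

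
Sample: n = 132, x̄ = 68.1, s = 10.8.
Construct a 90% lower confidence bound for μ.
μ ≥ 66.89

Lower bound (one-sided):
t* = 1.288 (one-sided for 90%)
Lower bound = x̄ - t* · s/√n = 68.1 - 1.288 · 10.8/√132 = 66.89

We are 90% confident that μ ≥ 66.89.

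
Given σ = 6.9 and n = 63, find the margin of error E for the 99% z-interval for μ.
Margin of error = 2.24

Margin of error = z* · σ/√n
= 2.576 · 6.9/√63
= 2.576 · 6.9/7.9373
= 2.24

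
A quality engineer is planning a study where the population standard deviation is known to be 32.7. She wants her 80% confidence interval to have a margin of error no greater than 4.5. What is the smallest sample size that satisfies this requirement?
n ≥ 87

For margin E ≤ 4.5:
n ≥ (z* · σ / E)²
n ≥ (1.282 · 32.7 / 4.5)²
n ≥ 86.79

Minimum n = 87 (rounding up)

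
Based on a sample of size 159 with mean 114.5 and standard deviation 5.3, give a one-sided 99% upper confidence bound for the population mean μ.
μ ≤ 115.49

Upper bound (one-sided):
t* = 2.350 (one-sided for 99%)
Upper bound = x̄ + t* · s/√n = 114.5 + 2.350 · 5.3/√159 = 115.49

We are 99% confident that μ ≤ 115.49.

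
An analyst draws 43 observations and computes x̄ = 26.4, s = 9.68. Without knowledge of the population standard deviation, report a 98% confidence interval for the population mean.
(22.83, 29.97)

t-interval (σ unknown):
df = n - 1 = 42
t* = 2.418 for 98% confidence

Margin of error = t* · s/√n = 2.418 · 9.68/√43 = 3.57

CI: (22.83, 29.97)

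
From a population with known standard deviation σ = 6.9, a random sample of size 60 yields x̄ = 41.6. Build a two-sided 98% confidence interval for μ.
(39.53, 43.67)

z-interval (σ known):
z* = 2.326 for 98% confidence

Margin of error = z* · σ/√n = 2.326 · 6.9/√60 = 2.07

CI: (41.6 - 2.07, 41.6 + 2.07) = (39.53, 43.67)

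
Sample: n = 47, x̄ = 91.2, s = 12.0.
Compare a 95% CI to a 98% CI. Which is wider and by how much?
98% CI is wider by 1.39

df = 46
95% CI: t* = 2.013, (87.68, 94.72), width = 2 · t* · s/√n = 7.05
98% CI: t* = 2.410, (86.98, 95.42), width = 2 · t* · s/√n = 8.44

The 98% CI is wider by 8.44 - 7.05 = 1.39.
Higher confidence requires a wider interval.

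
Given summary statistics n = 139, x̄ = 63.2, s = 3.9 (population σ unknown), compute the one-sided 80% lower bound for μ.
μ ≥ 62.92

Lower bound (one-sided):
t* = 0.844 (one-sided for 80%)
Lower bound = x̄ - t* · s/√n = 63.2 - 0.844 · 3.9/√139 = 62.92

We are 80% confident that μ ≥ 62.92.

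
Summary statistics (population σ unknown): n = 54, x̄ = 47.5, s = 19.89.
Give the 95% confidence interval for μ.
(42.07, 52.93)

t-interval (σ unknown):
df = n - 1 = 53
t* = 2.006 for 95% confidence

Margin of error = t* · s/√n = 2.006 · 19.89/√54 = 5.43

CI: (42.07, 52.93)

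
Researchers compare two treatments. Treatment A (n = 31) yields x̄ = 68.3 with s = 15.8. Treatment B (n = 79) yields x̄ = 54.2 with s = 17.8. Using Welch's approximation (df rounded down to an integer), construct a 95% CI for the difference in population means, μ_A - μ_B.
(7.15, 21.05)

Difference: x̄₁ - x̄₂ = 14.10
SE = √(s₁²/n₁ + s₂²/n₂) = √(15.8²/31 + 17.8²/79) = 3.4733
df = 61.46 → 61 (Welch–Satterthwaite, rounded down)
t* = 2.000

CI: 14.10 ± 2.000 · 3.4733 = 14.10 ± 6.95 = (7.15, 21.05)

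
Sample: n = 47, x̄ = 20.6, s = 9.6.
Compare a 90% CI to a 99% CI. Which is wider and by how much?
99% CI is wider by 2.83

df = 46
90% CI: t* = 1.679, (18.25, 22.95), width = 2 · t* · s/√n = 4.70
99% CI: t* = 2.687, (16.84, 24.36), width = 2 · t* · s/√n = 7.53

The 99% CI is wider by 7.53 - 4.70 = 2.83.
Higher confidence requires a wider interval.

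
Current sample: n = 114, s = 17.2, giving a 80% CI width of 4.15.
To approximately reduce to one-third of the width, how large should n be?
n ≈ 1026

CI width ∝ 1/√n
To reduce width by factor 3, need √n to grow by 3 → need 3² = 9 times as many samples.

Current: n = 114, width = 4.15
New: n = 1026, width ≈ 1.38

Width reduced by factor of 4.15/1.38 = 3.01.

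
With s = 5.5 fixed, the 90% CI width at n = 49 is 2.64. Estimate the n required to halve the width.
n ≈ 196

CI width ∝ 1/√n
To reduce width by factor 2, need √n to grow by 2 → need 2² = 4 times as many samples.

Current: n = 49, width = 2.64
New: n = 196, width ≈ 1.30

Width reduced by factor of 2.64/1.30 = 2.03.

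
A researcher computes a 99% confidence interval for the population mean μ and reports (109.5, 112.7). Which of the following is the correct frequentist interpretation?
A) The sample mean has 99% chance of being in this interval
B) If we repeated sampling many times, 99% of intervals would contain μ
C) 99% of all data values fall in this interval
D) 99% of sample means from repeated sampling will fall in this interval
B

A) Wrong — x̄ is observed and sits in the interval by construction.
B) Correct — this is the frequentist long-run coverage interpretation.
C) Wrong — a CI is about the parameter μ, not individual data values.
D) Wrong — coverage applies to intervals containing μ, not to future x̄ values.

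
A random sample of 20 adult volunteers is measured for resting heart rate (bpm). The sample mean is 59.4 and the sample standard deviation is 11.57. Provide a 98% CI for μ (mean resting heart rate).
(52.83, 65.97)

t-interval (σ unknown):
df = n - 1 = 19
t* = 2.539 for 98% confidence

Margin of error = t* · s/√n = 2.539 · 11.57/√20 = 6.57

CI: (52.83, 65.97)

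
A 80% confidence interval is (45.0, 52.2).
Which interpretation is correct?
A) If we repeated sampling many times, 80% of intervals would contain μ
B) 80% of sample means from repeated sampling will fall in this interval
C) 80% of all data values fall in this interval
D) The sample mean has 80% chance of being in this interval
A

A) Correct — this is the frequentist long-run coverage interpretation.
B) Wrong — coverage applies to intervals containing μ, not to future x̄ values.
C) Wrong — a CI is about the parameter μ, not individual data values.
D) Wrong — x̄ is observed and sits in the interval by construction.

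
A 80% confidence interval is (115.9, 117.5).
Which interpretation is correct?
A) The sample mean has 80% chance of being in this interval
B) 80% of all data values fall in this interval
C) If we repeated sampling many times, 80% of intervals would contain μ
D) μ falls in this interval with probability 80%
C

A) Wrong — x̄ is observed and sits in the interval by construction.
B) Wrong — a CI is about the parameter μ, not individual data values.
C) Correct — this is the frequentist long-run coverage interpretation.
D) Wrong — μ is fixed; the randomness lives in the interval, not in μ.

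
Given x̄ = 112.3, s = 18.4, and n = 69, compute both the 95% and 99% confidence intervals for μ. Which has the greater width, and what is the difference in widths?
99% CI is wider by 2.90

df = 68
95% CI: t* = 1.995, (107.88, 116.72), width = 2 · t* · s/√n = 8.84
99% CI: t* = 2.650, (106.43, 118.17), width = 2 · t* · s/√n = 11.74

The 99% CI is wider by 11.74 - 8.84 = 2.90.
Higher confidence requires a wider interval.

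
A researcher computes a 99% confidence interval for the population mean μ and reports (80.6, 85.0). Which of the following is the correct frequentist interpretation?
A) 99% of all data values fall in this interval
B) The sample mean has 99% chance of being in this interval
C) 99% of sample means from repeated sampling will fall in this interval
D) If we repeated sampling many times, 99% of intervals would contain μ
D

A) Wrong — a CI is about the parameter μ, not individual data values.
B) Wrong — x̄ is observed and sits in the interval by construction.
C) Wrong — coverage applies to intervals containing μ, not to future x̄ values.
D) Correct — this is the frequentist long-run coverage interpretation.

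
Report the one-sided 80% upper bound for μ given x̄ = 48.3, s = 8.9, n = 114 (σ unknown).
μ ≤ 49.00

Upper bound (one-sided):
t* = 0.845 (one-sided for 80%)
Upper bound = x̄ + t* · s/√n = 48.3 + 0.845 · 8.9/√114 = 49.00

We are 80% confident that μ ≤ 49.00.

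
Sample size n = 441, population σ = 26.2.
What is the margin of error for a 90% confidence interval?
Margin of error = 2.05

Margin of error = z* · σ/√n
= 1.645 · 26.2/√441
= 1.645 · 26.2/21.0000
= 2.05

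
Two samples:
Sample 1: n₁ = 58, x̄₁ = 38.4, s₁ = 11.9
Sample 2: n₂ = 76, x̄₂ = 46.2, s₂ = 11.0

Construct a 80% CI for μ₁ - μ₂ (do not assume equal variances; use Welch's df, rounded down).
(-10.39, -5.21)

Difference: x̄₁ - x̄₂ = -7.80
SE = √(s₁²/n₁ + s₂²/n₂) = √(11.9²/58 + 11.0²/76) = 2.0084
df = 117.58 → 117 (Welch–Satterthwaite, rounded down)
t* = 1.289

CI: -7.80 ± 1.289 · 2.0084 = -7.80 ± 2.59 = (-10.39, -5.21)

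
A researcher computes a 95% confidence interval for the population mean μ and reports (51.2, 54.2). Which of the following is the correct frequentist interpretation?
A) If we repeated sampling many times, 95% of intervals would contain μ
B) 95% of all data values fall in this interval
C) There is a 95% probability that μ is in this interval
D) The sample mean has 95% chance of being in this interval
A

A) Correct — this is the frequentist long-run coverage interpretation.
B) Wrong — a CI is about the parameter μ, not individual data values.
C) Wrong — μ is fixed; the randomness lives in the interval, not in μ.
D) Wrong — x̄ is observed and sits in the interval by construction.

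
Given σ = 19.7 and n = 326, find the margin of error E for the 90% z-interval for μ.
Margin of error = 1.79

Margin of error = z* · σ/√n
= 1.645 · 19.7/√326
= 1.645 · 19.7/18.0555
= 1.79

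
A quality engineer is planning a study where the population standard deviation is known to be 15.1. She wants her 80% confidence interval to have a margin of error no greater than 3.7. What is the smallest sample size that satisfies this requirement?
n ≥ 28

For margin E ≤ 3.7:
n ≥ (z* · σ / E)²
n ≥ (1.282 · 15.1 / 3.7)²
n ≥ 27.37

Minimum n = 28 (rounding up)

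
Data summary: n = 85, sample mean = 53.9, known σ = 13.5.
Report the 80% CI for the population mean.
(52.02, 55.78)

z-interval (σ known):
z* = 1.282 for 80% confidence

Margin of error = z* · σ/√n = 1.282 · 13.5/√85 = 1.88

CI: (53.9 - 1.88, 53.9 + 1.88) = (52.02, 55.78)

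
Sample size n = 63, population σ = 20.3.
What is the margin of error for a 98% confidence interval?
Margin of error = 5.95

Margin of error = z* · σ/√n
= 2.326 · 20.3/√63
= 2.326 · 20.3/7.9373
= 5.95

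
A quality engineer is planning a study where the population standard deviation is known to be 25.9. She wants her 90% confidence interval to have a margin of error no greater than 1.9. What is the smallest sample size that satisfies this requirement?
n ≥ 503

For margin E ≤ 1.9:
n ≥ (z* · σ / E)²
n ≥ (1.645 · 25.9 / 1.9)²
n ≥ 502.83

Minimum n = 503 (rounding up)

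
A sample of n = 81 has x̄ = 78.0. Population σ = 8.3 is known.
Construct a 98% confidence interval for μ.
(75.85, 80.15)

z-interval (σ known):
z* = 2.326 for 98% confidence

Margin of error = z* · σ/√n = 2.326 · 8.3/√81 = 2.15

CI: (78.0 - 2.15, 78.0 + 2.15) = (75.85, 80.15)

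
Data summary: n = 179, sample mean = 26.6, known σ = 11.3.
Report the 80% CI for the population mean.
(25.52, 27.68)

z-interval (σ known):
z* = 1.282 for 80% confidence

Margin of error = z* · σ/√n = 1.282 · 11.3/√179 = 1.08

CI: (26.6 - 1.08, 26.6 + 1.08) = (25.52, 27.68)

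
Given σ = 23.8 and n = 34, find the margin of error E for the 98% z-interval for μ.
Margin of error = 9.49

Margin of error = z* · σ/√n
= 2.326 · 23.8/√34
= 2.326 · 23.8/5.8310
= 9.49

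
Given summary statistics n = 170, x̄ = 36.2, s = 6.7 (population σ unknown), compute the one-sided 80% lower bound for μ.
μ ≥ 35.77

Lower bound (one-sided):
t* = 0.844 (one-sided for 80%)
Lower bound = x̄ - t* · s/√n = 36.2 - 0.844 · 6.7/√170 = 35.77

We are 80% confident that μ ≥ 35.77.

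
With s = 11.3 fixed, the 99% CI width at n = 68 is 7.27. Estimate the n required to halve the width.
n ≈ 272

CI width ∝ 1/√n
To reduce width by factor 2, need √n to grow by 2 → need 2² = 4 times as many samples.

Current: n = 68, width = 7.27
New: n = 272, width ≈ 3.55

Width reduced by factor of 7.27/3.55 = 2.05.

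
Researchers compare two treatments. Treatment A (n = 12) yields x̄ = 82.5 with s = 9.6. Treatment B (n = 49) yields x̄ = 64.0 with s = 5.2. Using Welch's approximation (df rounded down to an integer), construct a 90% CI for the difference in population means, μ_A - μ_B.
(13.39, 23.61)

Difference: x̄₁ - x̄₂ = 18.50
SE = √(s₁²/n₁ + s₂²/n₂) = √(9.6²/12 + 5.2²/49) = 2.8691
df = 12.62 → 12 (Welch–Satterthwaite, rounded down)
t* = 1.782

CI: 18.50 ± 1.782 · 2.8691 = 18.50 ± 5.11 = (13.39, 23.61)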